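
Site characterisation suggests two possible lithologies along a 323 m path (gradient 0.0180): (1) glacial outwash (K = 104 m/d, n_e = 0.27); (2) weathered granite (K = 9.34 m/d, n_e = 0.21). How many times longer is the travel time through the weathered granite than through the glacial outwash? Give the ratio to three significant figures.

8.66

Unit 1 (glacial outwash): v = 104×0.018/0.27 = 6.933 m/d, t = 323/6.933 = 46.59 d
Unit 2 (weathered granite): v = 9.34×0.018/0.21 = 0.8006 m/d, t = 323/0.8006 = 403.5 d
t(weathered granite) / t(glacial outwash) = 403.5/46.59 = 8.66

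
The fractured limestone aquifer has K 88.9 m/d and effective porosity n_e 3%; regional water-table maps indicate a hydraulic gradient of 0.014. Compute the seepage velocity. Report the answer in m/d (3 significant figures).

Darcy flux q = K·i = 88.9 × 0.014 = 1.245 m/d
Seepage velocity v = q / n = 1.245 / 0.03 = 41.49 m/d

41.5 m/d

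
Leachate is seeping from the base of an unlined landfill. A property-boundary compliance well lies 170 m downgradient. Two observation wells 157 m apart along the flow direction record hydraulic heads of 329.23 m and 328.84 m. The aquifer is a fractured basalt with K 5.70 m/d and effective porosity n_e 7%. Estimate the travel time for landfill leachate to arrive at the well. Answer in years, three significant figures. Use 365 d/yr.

2.30 years

Hydraulic gradient i = (329.23 − 328.84) / 157 = 0.39 / 157 = 0.002484
Specific discharge q = 5.70 × 0.002484 = 0.01416 m/d
v_s = q/n_e = 0.01416/0.07 = 0.2023 m/d
t = L / v = 170 / 0.2023 = 840.4 d
   = 840.4 / 365 = 2.30 yr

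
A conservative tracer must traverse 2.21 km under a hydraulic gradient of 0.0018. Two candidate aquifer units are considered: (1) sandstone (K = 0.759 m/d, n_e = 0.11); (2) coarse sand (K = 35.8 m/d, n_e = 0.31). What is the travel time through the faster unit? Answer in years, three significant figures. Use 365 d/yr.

29.1 years

Unit 1 (sandstone): v = 0.759×0.0018/0.11 = 0.01242 m/d, t = 2210/0.01242 = 177900 d
Unit 2 (coarse sand): v = 35.8×0.0018/0.31 = 0.2079 m/d, t = 2210/0.2079 = 10630 d
Faster: 10630 d / 365 = 29.1 yr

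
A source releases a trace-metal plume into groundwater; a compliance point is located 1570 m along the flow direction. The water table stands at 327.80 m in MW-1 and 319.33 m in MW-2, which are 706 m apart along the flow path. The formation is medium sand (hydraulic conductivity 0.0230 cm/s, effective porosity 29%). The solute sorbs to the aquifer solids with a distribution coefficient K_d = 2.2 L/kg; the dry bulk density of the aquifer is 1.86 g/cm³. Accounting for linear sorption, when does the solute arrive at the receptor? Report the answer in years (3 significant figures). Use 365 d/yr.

79.1 years

Hydraulic gradient i = (327.80 − 319.33) / 706 = 8.47 / 706 = 0.01200
K = 0.0230 cm/s × 864 = 19.87 m/d
Specific discharge q = 19.87 × 0.01200 = 0.2384 m/d
Average linear velocity = 0.2384 / 0.29 = 0.8221 m/d
Retardation R = 1 + ρ_b·K_d/n = 1 + 1.86×2.2/0.29 = 15.11
Contaminant velocity v_c = v/R = 0.8221/15.11 = 0.05441 m/d
t = L/v_c = 1570/0.05441 = 28860 d
   = 28860/365 = 79.1 yr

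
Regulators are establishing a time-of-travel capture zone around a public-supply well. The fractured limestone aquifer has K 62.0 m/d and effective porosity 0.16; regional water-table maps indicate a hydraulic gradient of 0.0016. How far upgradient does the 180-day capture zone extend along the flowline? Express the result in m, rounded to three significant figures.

112 m

Darcy flux q = K·i = 62.0 × 0.0016 = 0.09920 m/d
v_s = q/n_e = 0.09920/0.16 = 0.6200 m/d
L = v × T = 0.6200 × 180 = 111.6 m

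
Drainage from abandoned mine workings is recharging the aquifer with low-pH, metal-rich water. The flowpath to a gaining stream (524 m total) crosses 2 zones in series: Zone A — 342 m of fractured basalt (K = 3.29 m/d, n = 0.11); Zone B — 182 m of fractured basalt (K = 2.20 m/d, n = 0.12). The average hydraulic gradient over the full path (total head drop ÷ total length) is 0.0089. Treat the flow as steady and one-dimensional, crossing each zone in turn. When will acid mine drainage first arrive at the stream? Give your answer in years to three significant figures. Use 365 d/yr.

6.52 years

Continuity: the same q passes through each zone, so ΔH = q·Σ(L_j/K_j) — the zones act as resistances in series.
Σ(L/K) = 342/3.29 + 182/2.20 = 104.0 + 82.73 = 186.7 d
K_eq = L_total / Σ(L/K) = 524 / 186.7 = 2.807 m/d
q = K_eq · i = 2.807 × 0.0089 = 0.02498 m/d (same in every zone)
Zone A: v = q/n = 0.02498/0.11 = 0.2271 m/d → t_A = 342/0.2271 = 1506 d
Zone B: v = q/n = 0.02498/0.12 = 0.2082 m/d → t_B = 182/0.2082 = 874.2 d
Total t = 1506 + 874.2 = 2380 d
   = 2380 / 365 = 6.52 yr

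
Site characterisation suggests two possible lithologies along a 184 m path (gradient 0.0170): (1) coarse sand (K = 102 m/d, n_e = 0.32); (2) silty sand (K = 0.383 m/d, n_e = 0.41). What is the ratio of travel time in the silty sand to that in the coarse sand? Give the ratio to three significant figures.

Unit 1 (coarse sand): v = 102×0.017/0.32 = 5.419 m/d, t = 184/5.419 = 33.96 d
Unit 2 (silty sand): v = 0.383×0.017/0.41 = 0.01588 m/d, t = 184/0.01588 = 11590 d
t(silty sand) / t(coarse sand) = 11590/33.96 = 341

341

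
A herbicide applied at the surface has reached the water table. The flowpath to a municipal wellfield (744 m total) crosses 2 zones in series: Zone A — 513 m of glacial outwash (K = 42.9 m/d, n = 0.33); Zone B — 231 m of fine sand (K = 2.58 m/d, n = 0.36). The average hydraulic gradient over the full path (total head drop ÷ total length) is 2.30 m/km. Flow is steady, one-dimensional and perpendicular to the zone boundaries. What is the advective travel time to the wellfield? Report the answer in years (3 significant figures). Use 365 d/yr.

41.0 years

Steady 1-D flow in series ⇒ the Darcy flux q is identical in every zone and the zone head losses add (resistances L/K in series).
Σ(L/K) = 513/42.9 + 231/2.58 = 11.96 + 89.53 = 101.5 d
K_eq = L_total / Σ(L/K) = 744 / 101.5 = 7.331 m/d
q = K_eq · i = 7.331 × 0.0023 = 0.01686 m/d (same in every zone)
Zone A: v = q/n = 0.01686/0.33 = 0.05109 m/d → t_A = 513/0.05109 = 10040 d
Zone B: v = q/n = 0.01686/0.36 = 0.04683 m/d → t_B = 231/0.04683 = 4932 d
Total t = 10040 + 4932 = 14970 d
   = 14970 / 365 = 41.0 yr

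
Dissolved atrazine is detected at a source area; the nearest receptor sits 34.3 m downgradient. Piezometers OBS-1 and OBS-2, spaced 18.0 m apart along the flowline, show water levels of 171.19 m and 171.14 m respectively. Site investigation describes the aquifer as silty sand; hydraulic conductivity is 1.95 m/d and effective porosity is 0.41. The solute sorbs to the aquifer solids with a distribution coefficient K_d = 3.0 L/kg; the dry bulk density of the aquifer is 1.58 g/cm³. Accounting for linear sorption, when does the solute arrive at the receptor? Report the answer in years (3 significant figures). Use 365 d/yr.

Hydraulic gradient i = (171.19 − 171.14) / 18.0 = 0.05 / 18.0 = 0.002778
q = Ki = 1.95 × 0.002778 = 0.005417 m/d
v_s = q/n_e = 0.005417/0.41 = 0.01321 m/d
Retardation R = 1 + ρ_b·K_d/n = 1 + 1.58×3.0/0.41 = 12.56
Contaminant velocity v_c = v/R = 0.01321/12.56 = 0.001052 m/d
t = L/v_c = 34.3/0.001052 = 32610 d
   = 32610/365 = 89.3 yr

89.3 years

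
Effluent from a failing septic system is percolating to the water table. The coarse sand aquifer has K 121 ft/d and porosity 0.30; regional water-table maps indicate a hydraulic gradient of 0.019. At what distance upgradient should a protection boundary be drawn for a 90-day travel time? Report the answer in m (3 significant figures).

210 m

K = 121 ft/d × 0.3048 = 36.88 m/d
q = Ki = 36.88 × 0.019 = 0.7007 m/d
Seepage velocity v = q / n = 0.7007 / 0.30 = 2.336 m/d
L = v × T = 2.336 × 90 = 210.2 m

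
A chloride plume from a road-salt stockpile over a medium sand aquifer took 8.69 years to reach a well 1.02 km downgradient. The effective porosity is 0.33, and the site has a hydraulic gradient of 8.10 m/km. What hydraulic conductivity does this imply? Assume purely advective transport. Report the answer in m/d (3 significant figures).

t = 8.69 years = 3172 d
L = 1.02 km = 1020 m
v = L / t = 1020 / 3172 = 0.3216 m/d
K = v · n / i = 0.3216 × 0.33 / 0.0081 = 13.1 m/d

13.1 m/d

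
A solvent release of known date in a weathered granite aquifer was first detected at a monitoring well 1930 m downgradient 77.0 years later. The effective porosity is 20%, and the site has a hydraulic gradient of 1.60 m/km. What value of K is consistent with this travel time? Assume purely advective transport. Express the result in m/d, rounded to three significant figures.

t = 77.0 years = 28110 d
v = L / t = 1930 / 28110 = 0.06867 m/d
K = v · n / i = 0.06867 × 0.20 / 0.0016 = 8.58 m/d

8.58 m/d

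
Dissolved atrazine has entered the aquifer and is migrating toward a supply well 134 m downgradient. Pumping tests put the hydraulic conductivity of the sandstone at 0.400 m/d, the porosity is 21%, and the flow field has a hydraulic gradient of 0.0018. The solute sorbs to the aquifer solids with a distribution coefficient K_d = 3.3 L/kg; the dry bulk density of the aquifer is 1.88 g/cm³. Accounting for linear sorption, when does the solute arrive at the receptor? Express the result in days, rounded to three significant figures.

1.19e6 days

Specific discharge q = 0.400 × 0.0018 = 7.200e-4 m/d
Average linear velocity = 7.200e-4 / 0.21 = 0.003429 m/d
Retardation R = 1 + ρ_b·K_d/n = 1 + 1.88×3.3/0.21 = 30.54
Contaminant velocity v_c = v/R = 0.003429/30.54 = 1.123e-4 m/d
t = L/v_c = 134/1.123e-4 = 1.194e6 d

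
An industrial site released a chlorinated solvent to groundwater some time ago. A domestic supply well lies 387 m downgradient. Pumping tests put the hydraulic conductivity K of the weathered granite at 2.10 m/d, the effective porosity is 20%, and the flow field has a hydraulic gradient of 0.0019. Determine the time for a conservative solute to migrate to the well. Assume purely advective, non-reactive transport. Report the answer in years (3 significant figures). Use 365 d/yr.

53.1 years

Darcy flux q = K·i = 2.10 × 0.0019 = 0.003990 m/d
v_s = q/n_e = 0.003990/0.20 = 0.01995 m/d
t = L / v = 387 / 0.01995 = 19400 d
   = 19400 / 365 = 53.1 yr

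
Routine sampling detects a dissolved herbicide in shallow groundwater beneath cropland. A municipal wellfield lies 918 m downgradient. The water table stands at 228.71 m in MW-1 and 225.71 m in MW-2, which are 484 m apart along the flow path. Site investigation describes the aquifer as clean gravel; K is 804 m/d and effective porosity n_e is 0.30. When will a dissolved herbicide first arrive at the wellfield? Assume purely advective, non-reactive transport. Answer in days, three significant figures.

55.3 days

Hydraulic gradient i = (228.71 − 225.71) / 484 = 3.00 / 484 = 0.006198
Darcy flux q = K·i = 804 × 0.006198 = 4.983 m/d
v = Ki/n = 804·0.006198/0.30 = 16.61 m/d
t = L / v = 918 / 16.61 = 55.26 d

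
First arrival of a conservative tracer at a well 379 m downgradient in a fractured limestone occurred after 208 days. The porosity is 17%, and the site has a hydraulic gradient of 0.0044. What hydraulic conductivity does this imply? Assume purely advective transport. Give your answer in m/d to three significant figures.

v = L / t = 379 / 208 = 1.822 m/d
K = v · n / i = 1.822 × 0.17 / 0.0044 = 70.4 m/d

70.4 m/d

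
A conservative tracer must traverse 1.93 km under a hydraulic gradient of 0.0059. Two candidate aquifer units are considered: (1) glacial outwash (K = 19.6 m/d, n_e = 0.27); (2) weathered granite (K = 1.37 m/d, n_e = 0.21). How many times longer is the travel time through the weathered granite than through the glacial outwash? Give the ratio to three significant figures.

Unit 1 (glacial outwash): v = 19.6×0.0059/0.27 = 0.4283 m/d, t = 1930/0.4283 = 4506 d
Unit 2 (weathered granite): v = 1.37×0.0059/0.21 = 0.03849 m/d, t = 1930/0.03849 = 50140 d
t(weathered granite) / t(glacial outwash) = 50140/4506 = 11.1

11.1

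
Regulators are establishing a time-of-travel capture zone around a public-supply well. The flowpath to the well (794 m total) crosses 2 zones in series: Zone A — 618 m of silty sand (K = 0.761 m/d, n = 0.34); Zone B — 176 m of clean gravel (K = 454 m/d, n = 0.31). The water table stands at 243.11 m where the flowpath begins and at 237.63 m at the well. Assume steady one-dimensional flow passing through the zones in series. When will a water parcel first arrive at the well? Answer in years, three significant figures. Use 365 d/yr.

108 years

Total head drop ΔH = 243.11 − 237.63 = 5.48 m
Continuity: the same q passes through each zone, so ΔH = q·Σ(L_j/K_j) — the zones act as resistances in series.
Σ(L/K) = 618/0.761 + 176/454 = 812.1 + 0.3877 = 812.5 d
q = ΔH / Σ(L/K) = 5.48 / 812.5 = 0.006745 m/d (same in every zone)
Zone A: v = q/n = 0.006745/0.34 = 0.01984 m/d → t_A = 618/0.01984 = 31150 d
Zone B: v = q/n = 0.006745/0.31 = 0.02176 m/d → t_B = 176/0.02176 = 8089 d
Total t = 31150 + 8089 = 39240 d
   = 39240 / 365 = 108 yr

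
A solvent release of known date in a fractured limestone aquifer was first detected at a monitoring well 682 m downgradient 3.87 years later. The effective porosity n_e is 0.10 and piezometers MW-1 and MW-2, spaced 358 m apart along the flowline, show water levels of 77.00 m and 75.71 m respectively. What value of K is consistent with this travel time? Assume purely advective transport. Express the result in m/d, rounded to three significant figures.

Hydraulic gradient i = (77.00 − 75.71) / 358 = 1.29 / 358 = 0.003603
t = 3.87 years = 1413 d
v = L / t = 682 / 1413 = 0.4828 m/d
K = v · n / i = 0.4828 × 0.10 / 0.003603 = 13.4 m/d

13.4 m/d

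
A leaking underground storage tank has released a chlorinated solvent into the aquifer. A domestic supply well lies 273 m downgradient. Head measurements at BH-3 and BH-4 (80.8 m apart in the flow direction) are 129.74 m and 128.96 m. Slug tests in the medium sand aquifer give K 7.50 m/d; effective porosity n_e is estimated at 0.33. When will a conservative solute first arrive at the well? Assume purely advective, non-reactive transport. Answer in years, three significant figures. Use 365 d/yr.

Hydraulic gradient i = (129.74 − 128.96) / 80.8 = 0.78 / 80.8 = 0.009653
Specific discharge q = 7.50 × 0.009653 = 0.07240 m/d
Seepage velocity v = q / n = 0.07240 / 0.33 = 0.2194 m/d
t = L / v = 273 / 0.2194 = 1244 d
   = 1244 / 365 = 3.41 yr

3.41 years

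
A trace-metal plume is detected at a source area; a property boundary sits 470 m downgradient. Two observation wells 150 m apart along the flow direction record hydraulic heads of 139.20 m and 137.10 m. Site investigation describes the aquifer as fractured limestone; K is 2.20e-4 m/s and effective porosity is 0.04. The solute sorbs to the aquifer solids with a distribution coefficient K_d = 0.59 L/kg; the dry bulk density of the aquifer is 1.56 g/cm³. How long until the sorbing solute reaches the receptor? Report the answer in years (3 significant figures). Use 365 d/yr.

Hydraulic gradient i = (139.20 − 137.10) / 150 = 2.10 / 150 = 0.01400
K = 2.20e-4 m/s × 86400 s/d = 19.01 m/d
Darcy flux q = K·i = 19.01 × 0.01400 = 0.2661 m/d
v = Ki/n = 19.01·0.01400/0.04 = 6.653 m/d
Retardation R = 1 + ρ_b·K_d/n = 1 + 1.56×0.59/0.04 = 24.01
Contaminant velocity v_c = v/R = 6.653/24.01 = 0.2771 m/d
t = L/v_c = 470/0.2771 = 1696 d
   = 1696/365 = 4.65 yr

4.65 years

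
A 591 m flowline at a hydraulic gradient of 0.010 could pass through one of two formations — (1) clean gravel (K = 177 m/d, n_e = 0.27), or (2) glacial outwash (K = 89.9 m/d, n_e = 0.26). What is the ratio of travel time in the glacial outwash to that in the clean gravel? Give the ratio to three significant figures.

1.90

Unit 1 (clean gravel): v = 177×0.010/0.27 = 6.556 m/d, t = 591/6.556 = 90.15 d
Unit 2 (glacial outwash): v = 89.9×0.010/0.26 = 3.458 m/d, t = 591/3.458 = 170.9 d
t(glacial outwash) / t(clean gravel) = 170.9/90.15 = 1.90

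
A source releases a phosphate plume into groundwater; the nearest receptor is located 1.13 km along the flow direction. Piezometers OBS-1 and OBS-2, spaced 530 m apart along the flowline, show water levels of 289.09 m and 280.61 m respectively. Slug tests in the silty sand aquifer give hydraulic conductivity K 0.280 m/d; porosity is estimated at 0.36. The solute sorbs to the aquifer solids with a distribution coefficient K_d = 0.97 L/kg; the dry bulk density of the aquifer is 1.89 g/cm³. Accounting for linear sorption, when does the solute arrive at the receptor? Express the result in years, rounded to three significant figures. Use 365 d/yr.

1520 years

Hydraulic gradient i = (289.09 − 280.61) / 530 = 8.48 / 530 = 0.01600
Darcy flux q = K·i = 0.280 × 0.01600 = 0.004480 m/d
v_s = q/n_e = 0.004480/0.36 = 0.01244 m/d
Retardation R = 1 + ρ_b·K_d/n = 1 + 1.89×0.97/0.36 = 6.093
Contaminant velocity v_c = v/R = 0.01244/6.093 = 0.002043 m/d
L = 1.13 km = 1130 m
t = L/v_c = 1130/0.002043 = 553200 d
   = 553200/365 = 1520 yr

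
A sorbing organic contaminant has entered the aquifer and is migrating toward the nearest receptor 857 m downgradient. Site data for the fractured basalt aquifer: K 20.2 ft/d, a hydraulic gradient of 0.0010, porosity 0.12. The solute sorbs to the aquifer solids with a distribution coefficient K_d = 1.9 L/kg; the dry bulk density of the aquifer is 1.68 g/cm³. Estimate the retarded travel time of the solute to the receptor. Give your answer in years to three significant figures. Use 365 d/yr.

K = 20.2 ft/d × 0.3048 = 6.157 m/d
Specific discharge q = 6.157 × 0.0010 = 0.006157 m/d
v_s = q/n_e = 0.006157/0.12 = 0.05131 m/d
Retardation R = 1 + ρ_b·K_d/n = 1 + 1.68×1.9/0.12 = 27.60
Contaminant velocity v_c = v/R = 0.05131/27.60 = 0.001859 m/d
t = L/v_c = 857/0.001859 = 461000 d
   = 461000/365 = 1260 yr

1260 years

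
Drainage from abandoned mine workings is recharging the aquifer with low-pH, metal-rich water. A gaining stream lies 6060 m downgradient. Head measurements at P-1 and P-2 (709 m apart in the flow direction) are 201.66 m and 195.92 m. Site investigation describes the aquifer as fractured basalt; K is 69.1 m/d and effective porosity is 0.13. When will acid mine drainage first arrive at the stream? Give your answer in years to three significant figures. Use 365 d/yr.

Hydraulic gradient i = (201.66 − 195.92) / 709 = 5.74 / 709 = 0.008096
q = Ki = 69.1 × 0.008096 = 0.5594 m/d
v_s = q/n_e = 0.5594/0.13 = 4.303 m/d
t = L / v = 6060 / 4.303 = 1408 d
   = 1408 / 365 = 3.86 yr

3.86 years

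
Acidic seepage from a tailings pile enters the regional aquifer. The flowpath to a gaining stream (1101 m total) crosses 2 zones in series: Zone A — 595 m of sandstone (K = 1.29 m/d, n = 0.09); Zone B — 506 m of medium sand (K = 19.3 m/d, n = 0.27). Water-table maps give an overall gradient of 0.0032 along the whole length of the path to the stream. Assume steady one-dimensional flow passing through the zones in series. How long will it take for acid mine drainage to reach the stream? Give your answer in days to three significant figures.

26300 days

Continuity: the same q passes through each zone, so ΔH = q·Σ(L_j/K_j) — the zones act as resistances in series.
Σ(L/K) = 595/1.29 + 506/19.3 = 461.2 + 26.22 = 487.5 d
K_eq = L_total / Σ(L/K) = 1101 / 487.5 = 2.259 m/d
q = K_eq · i = 2.259 × 0.0032 = 0.007228 m/d (same in every zone)
Zone A: v = q/n = 0.007228/0.09 = 0.08031 m/d → t_A = 595/0.08031 = 7409 d
Zone B: v = q/n = 0.007228/0.27 = 0.02677 m/d → t_B = 506/0.02677 = 18900 d
Total t = 7409 + 18900 = 26310 d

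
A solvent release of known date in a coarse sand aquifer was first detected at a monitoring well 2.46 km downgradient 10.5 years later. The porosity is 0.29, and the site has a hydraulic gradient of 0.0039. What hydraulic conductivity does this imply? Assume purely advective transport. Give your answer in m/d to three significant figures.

t = 10.5 years = 3833 d
L = 2.46 km = 2460 m
v = L / t = 2460 / 3833 = 0.6419 m/d
K = v · n / i = 0.6419 × 0.29 / 0.0039 = 47.7 m/d

47.7 m/d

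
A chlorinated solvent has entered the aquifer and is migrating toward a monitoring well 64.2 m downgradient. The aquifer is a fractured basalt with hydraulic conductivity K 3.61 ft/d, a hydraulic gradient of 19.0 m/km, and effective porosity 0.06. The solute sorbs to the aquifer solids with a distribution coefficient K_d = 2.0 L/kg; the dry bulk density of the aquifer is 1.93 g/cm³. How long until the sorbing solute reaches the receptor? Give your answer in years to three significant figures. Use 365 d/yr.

33.0 years

K = 3.61 ft/d × 0.3048 = 1.100 m/d
q = Ki = 1.100 × 0.019 = 0.02091 m/d
v_s = q/n_e = 0.02091/0.06 = 0.3484 m/d
Retardation R = 1 + ρ_b·K_d/n = 1 + 1.93×2.0/0.06 = 65.33
Contaminant velocity v_c = v/R = 0.3484/65.33 = 0.005333 m/d
t = L/v_c = 64.2/0.005333 = 12040 d
   = 12040/365 = 33.0 yr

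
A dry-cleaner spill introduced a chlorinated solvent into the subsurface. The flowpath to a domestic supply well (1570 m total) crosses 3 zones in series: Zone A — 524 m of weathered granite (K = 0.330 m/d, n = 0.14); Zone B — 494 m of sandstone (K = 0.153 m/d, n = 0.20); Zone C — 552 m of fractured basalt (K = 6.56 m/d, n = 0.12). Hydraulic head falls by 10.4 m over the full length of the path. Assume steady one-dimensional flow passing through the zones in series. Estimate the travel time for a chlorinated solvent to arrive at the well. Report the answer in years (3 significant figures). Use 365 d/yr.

Continuity: the same q passes through each zone, so ΔH = q·Σ(L_j/K_j) — the zones act as resistances in series.
Σ(L/K) = 524/0.330 + 494/0.153 + 552/6.56 = 1588 + 3229 + 84.15 = 4901 d
q = ΔH / Σ(L/K) = 10.4 / 4901 = 0.002122 m/d (same in every zone)
Zone A: v = q/n = 0.002122/0.14 = 0.01516 m/d → t_A = 524/0.01516 = 34570 d
Zone B: v = q/n = 0.002122/0.20 = 0.01061 m/d → t_B = 494/0.01061 = 46560 d
Zone C: v = q/n = 0.002122/0.12 = 0.01768 m/d → t_C = 552/0.01768 = 31210 d
Total t = 34570 + 46560 + 31210 = 112300 d
   = 112300 / 365 = 308 yr

308 years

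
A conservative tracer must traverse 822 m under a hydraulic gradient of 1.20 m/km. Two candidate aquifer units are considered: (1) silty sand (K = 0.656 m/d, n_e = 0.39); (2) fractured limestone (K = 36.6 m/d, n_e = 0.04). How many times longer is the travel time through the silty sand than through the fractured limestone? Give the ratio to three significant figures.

Unit 1 (silty sand): v = 0.656×0.0012/0.39 = 0.002018 m/d, t = 822/0.002018 = 407200 d
Unit 2 (fractured limestone): v = 36.6×0.0012/0.04 = 1.098 m/d, t = 822/1.098 = 748.6 d
t(silty sand) / t(fractured limestone) = 407200/748.6 = 544

544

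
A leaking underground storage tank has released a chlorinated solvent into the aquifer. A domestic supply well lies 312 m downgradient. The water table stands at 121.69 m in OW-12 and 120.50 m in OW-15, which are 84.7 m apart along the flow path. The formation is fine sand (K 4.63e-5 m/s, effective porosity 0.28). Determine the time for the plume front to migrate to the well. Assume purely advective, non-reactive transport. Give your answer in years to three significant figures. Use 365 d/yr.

Hydraulic gradient i = (121.69 − 120.50) / 84.7 = 1.19 / 84.7 = 0.01405
K = 4.63e-5 m/s × 86400 s/d = 4.000 m/d
Specific discharge q = 4.000 × 0.01405 = 0.05620 m/d
Average linear velocity = 0.05620 / 0.28 = 0.2007 m/d
t = L / v = 312 / 0.2007 = 1554 d
   = 1554 / 365 = 4.26 yr

4.26 years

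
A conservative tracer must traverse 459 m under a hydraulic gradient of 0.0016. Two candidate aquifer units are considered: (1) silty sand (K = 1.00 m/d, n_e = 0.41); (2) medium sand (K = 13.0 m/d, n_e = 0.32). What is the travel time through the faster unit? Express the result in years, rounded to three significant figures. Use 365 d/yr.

19.3 years

Unit 1 (silty sand): v = 1.00×0.0016/0.41 = 0.003902 m/d, t = 459/0.003902 = 117600 d
Unit 2 (medium sand): v = 13.0×0.0016/0.32 = 0.06500 m/d, t = 459/0.06500 = 7062 d
Faster: 7062 d / 365 = 19.3 yr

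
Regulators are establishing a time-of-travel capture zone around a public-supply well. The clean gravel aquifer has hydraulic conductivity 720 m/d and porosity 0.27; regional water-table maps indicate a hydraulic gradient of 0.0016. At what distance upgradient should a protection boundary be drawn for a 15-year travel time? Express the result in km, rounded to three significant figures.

Specific discharge q = 720 × 0.0016 = 1.152 m/d
v_s = q/n_e = 1.152/0.27 = 4.267 m/d
T = 15 yr × 365 = 5475 d
L = v × T = 4.267 × 5475 = 23360 m
   = 23.4 km

23.4 km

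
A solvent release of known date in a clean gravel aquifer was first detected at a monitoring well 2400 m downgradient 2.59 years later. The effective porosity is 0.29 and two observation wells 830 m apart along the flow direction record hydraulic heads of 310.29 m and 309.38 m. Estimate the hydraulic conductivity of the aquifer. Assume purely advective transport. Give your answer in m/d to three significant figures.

Hydraulic gradient i = (310.29 − 309.38) / 830 = 0.91 / 830 = 0.001096
t = 2.59 years = 945.3 d
v = L / t = 2400 / 945.3 = 2.539 m/d
K = v · n / i = 2.539 × 0.29 / 0.001096 = 672 m/d

672 m/d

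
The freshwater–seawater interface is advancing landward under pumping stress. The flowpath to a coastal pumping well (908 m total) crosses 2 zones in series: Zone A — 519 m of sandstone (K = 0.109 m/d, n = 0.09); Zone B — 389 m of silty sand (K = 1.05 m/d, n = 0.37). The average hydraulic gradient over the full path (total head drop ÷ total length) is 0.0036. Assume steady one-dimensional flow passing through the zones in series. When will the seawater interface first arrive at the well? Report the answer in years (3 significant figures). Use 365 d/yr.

Continuity: the same q passes through each zone, so ΔH = q·Σ(L_j/K_j) — the zones act as resistances in series.
Σ(L/K) = 519/0.109 + 389/1.05 = 4761 + 370.5 = 5132 d
K_eq = L_total / Σ(L/K) = 908 / 5132 = 0.1769 m/d
q = K_eq · i = 0.1769 × 0.0036 = 6.370e-4 m/d (same in every zone)
Zone A: v = q/n = 6.370e-4/0.09 = 0.007077 m/d → t_A = 519/0.007077 = 73330 d
Zone B: v = q/n = 6.370e-4/0.37 = 0.001721 m/d → t_B = 389/0.001721 = 226000 d
Total t = 73330 + 226000 = 299300 d
   = 299300 / 365 = 820 yr

820 years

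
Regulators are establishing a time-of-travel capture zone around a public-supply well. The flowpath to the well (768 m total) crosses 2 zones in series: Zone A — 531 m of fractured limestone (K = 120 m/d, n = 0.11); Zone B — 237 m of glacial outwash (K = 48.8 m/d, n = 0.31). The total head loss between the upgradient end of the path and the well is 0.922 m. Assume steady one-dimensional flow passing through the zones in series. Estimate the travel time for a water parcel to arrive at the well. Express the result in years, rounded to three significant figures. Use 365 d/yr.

Steady 1-D flow in series ⇒ the Darcy flux q is identical in every zone and the zone head losses add (resistances L/K in series).
Σ(L/K) = 531/120 + 237/48.8 = 4.425 + 4.857 = 9.282 d
q = ΔH / Σ(L/K) = 0.922 / 9.282 = 0.09934 m/d (same in every zone)
Zone A: v = q/n = 0.09934/0.11 = 0.9031 m/d → t_A = 531/0.9031 = 588.0 d
Zone B: v = q/n = 0.09934/0.31 = 0.3204 m/d → t_B = 237/0.3204 = 739.6 d
Total t = 588.0 + 739.6 = 1328 d
   = 1328 / 365 = 3.64 yr

3.64 years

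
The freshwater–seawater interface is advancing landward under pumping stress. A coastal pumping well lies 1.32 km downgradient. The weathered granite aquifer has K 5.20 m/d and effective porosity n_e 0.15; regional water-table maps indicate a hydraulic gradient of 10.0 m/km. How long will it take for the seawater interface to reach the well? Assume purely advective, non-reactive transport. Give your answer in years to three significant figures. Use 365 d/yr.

Specific discharge q = 5.20 × 0.010 = 0.05200 m/d
Average linear velocity = 0.05200 / 0.15 = 0.3467 m/d
L = 1.32 km = 1320 m
t = L / v = 1320 / 0.3467 = 3808 d
   = 3808 / 365 = 10.4 yr

10.4 years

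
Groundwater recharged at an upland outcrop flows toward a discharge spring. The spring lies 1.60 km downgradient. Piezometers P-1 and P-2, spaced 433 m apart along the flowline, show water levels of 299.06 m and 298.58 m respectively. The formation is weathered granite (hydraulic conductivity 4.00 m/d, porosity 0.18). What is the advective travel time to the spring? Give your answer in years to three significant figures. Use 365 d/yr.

178 years

Hydraulic gradient i = (299.06 − 298.58) / 433 = 0.48 / 433 = 0.001109
q = Ki = 4.00 × 0.001109 = 0.004434 m/d
Seepage velocity v = q / n = 0.004434 / 0.18 = 0.02463 m/d
L = 1.60 km = 1600 m
t = L / v = 1600 / 0.02463 = 64950 d
   = 64950 / 365 = 178 yr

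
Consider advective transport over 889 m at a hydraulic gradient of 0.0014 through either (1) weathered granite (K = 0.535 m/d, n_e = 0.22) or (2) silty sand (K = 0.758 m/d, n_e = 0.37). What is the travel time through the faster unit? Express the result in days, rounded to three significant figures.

Unit 1 (weathered granite): v = 0.535×0.0014/0.22 = 0.003405 m/d, t = 889/0.003405 = 261100 d
Unit 2 (silty sand): v = 0.758×0.0014/0.37 = 0.002868 m/d, t = 889/0.002868 = 310000 d
Faster unit: t = 261000 d

261000 days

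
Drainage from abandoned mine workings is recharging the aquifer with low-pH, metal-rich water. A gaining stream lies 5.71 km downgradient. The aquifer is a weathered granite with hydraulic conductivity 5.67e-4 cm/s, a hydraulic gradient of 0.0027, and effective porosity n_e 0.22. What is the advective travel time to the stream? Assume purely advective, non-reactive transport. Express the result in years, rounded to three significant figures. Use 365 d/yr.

K = 5.67e-4 cm/s × 864 = 0.4899 m/d
Darcy flux q = K·i = 0.4899 × 0.0027 = 0.001323 m/d
v = Ki/n = 0.4899·0.0027/0.22 = 0.006012 m/d
L = 5.71 km = 5710 m
t = L / v = 5710 / 0.006012 = 949700 d
   = 949700 / 365 = 2600 yr

2600 years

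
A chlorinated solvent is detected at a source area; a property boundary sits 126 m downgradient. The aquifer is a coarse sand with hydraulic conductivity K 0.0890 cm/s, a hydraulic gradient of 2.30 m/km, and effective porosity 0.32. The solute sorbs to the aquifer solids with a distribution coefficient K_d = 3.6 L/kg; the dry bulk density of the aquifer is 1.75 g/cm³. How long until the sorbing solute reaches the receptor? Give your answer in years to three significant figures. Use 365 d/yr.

K = 0.0890 cm/s × 864 = 76.90 m/d
q = Ki = 76.90 × 0.0023 = 0.1769 m/d
Seepage velocity v = q / n = 0.1769 / 0.32 = 0.5527 m/d
Retardation R = 1 + ρ_b·K_d/n = 1 + 1.75×3.6/0.32 = 20.69
Contaminant velocity v_c = v/R = 0.5527/20.69 = 0.02672 m/d
t = L/v_c = 126/0.02672 = 4716 d
   = 4716/365 = 12.9 yr

12.9 years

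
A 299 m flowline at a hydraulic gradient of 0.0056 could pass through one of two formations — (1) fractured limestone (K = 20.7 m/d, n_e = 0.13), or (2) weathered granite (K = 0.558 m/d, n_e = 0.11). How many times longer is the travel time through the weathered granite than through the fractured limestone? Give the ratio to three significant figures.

Unit 1 (fractured limestone): v = 20.7×0.0056/0.13 = 0.8917 m/d, t = 299/0.8917 = 335.3 d
Unit 2 (weathered granite): v = 0.558×0.0056/0.11 = 0.02841 m/d, t = 299/0.02841 = 10530 d
t(weathered granite) / t(fractured limestone) = 10530/335.3 = 31.4

31.4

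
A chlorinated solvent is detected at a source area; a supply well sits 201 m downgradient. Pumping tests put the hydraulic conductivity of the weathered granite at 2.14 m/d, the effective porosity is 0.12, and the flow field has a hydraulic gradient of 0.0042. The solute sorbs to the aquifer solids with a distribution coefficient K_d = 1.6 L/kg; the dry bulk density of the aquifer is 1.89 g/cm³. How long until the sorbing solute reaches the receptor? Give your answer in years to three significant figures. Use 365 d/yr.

Specific discharge q = 2.14 × 0.0042 = 0.008988 m/d
v_s = q/n_e = 0.008988/0.12 = 0.07490 m/d
Retardation R = 1 + ρ_b·K_d/n = 1 + 1.89×1.6/0.12 = 26.20
Contaminant velocity v_c = v/R = 0.07490/26.20 = 0.002859 m/d
t = L/v_c = 201/0.002859 = 70310 d
   = 70310/365 = 193 yr

193 years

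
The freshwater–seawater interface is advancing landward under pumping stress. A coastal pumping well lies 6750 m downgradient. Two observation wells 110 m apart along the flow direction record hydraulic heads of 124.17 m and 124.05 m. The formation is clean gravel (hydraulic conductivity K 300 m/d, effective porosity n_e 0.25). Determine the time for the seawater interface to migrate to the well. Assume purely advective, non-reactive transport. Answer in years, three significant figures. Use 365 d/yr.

14.1 years

Hydraulic gradient i = (124.17 − 124.05) / 110 = 0.12 / 110 = 0.001091
Darcy flux q = K·i = 300 × 0.001091 = 0.3273 m/d
v_s = q/n_e = 0.3273/0.25 = 1.309 m/d
t = L / v = 6750 / 1.309 = 5156 d
   = 5156 / 365 = 14.1 yr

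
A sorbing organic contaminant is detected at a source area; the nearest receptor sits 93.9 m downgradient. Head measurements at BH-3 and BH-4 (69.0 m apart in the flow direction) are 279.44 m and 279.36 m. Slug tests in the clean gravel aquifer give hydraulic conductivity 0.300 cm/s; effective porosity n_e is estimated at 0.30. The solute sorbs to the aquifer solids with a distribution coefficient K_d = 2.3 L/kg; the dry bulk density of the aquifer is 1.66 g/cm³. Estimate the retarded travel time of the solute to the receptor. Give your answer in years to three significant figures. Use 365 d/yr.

Hydraulic gradient i = (279.44 − 279.36) / 69.0 = 0.08 / 69.0 = 0.001159
K = 0.300 cm/s × 864 = 259.2 m/d
Darcy flux q = K·i = 259.2 × 0.001159 = 0.3005 m/d
v_s = q/n_e = 0.3005/0.30 = 1.002 m/d
Retardation R = 1 + ρ_b·K_d/n = 1 + 1.66×2.3/0.30 = 13.73
Contaminant velocity v_c = v/R = 1.002/13.73 = 0.07298 m/d
t = L/v_c = 93.9/0.07298 = 1287 d
   = 1287/365 = 3.53 yr

3.53 years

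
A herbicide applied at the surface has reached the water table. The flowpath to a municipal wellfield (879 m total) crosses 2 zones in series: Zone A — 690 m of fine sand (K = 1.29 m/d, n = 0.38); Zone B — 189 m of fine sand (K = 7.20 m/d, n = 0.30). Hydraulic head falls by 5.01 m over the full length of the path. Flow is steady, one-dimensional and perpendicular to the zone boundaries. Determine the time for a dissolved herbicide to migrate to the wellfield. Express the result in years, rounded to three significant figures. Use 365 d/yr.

97.9 years

Continuity: the same q passes through each zone, so ΔH = q·Σ(L_j/K_j) — the zones act as resistances in series.
Σ(L/K) = 690/1.29 + 189/7.20 = 534.9 + 26.25 = 561.1 d
q = ΔH / Σ(L/K) = 5.01 / 561.1 = 0.008928 m/d (same in every zone)
Zone A: v = q/n = 0.008928/0.38 = 0.02350 m/d → t_A = 690/0.02350 = 29370 d
Zone B: v = q/n = 0.008928/0.30 = 0.02976 m/d → t_B = 189/0.02976 = 6351 d
Total t = 29370 + 6351 = 35720 d
   = 35720 / 365 = 97.9 yr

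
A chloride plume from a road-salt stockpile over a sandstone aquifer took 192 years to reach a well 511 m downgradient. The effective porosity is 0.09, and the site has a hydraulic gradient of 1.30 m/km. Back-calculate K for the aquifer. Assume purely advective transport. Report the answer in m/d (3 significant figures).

t = 192 years = 70080 d
v = L / t = 511 / 70080 = 0.007292 m/d
K = v · n / i = 0.007292 × 0.09 / 0.0013 = 0.505 m/d

0.505 m/d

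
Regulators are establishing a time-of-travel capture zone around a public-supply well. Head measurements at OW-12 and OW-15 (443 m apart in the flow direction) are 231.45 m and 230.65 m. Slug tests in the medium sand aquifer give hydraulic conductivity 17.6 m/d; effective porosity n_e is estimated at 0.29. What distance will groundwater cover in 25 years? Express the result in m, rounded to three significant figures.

Hydraulic gradient i = (231.45 − 230.65) / 443 = 0.80 / 443 = 0.001806
Darcy flux q = K·i = 17.6 × 0.001806 = 0.03178 m/d
v_s = q/n_e = 0.03178/0.29 = 0.1096 m/d
T = 25 yr × 365 = 9125 d
L = v × T = 0.1096 × 9125 = 1000 m

1000 m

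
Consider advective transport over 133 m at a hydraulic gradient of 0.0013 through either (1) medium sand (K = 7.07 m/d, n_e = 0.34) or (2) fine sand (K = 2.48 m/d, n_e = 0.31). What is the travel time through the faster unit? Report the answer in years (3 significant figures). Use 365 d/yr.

Unit 1 (medium sand): v = 7.07×0.0013/0.34 = 0.02703 m/d, t = 133/0.02703 = 4920 d
Unit 2 (fine sand): v = 2.48×0.0013/0.31 = 0.01040 m/d, t = 133/0.01040 = 12790 d
Faster: 4920 d / 365 = 13.5 yr

13.5 years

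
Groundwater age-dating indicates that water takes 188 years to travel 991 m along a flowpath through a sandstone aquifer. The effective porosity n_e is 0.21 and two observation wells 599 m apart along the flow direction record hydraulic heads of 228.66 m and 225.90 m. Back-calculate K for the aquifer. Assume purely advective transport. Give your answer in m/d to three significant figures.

0.658 m/d

Hydraulic gradient i = (228.66 − 225.90) / 599 = 2.76 / 599 = 0.004608
t = 188 years = 68620 d
v = L / t = 991 / 68620 = 0.01444 m/d
K = v · n / i = 0.01444 × 0.21 / 0.004608 = 0.658 m/d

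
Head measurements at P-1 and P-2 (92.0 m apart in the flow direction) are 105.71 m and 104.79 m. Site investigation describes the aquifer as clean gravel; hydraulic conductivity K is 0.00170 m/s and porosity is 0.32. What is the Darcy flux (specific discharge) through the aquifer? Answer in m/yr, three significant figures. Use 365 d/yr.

Hydraulic gradient i = (105.71 − 104.79) / 92.0 = 0.92 / 92.0 = 0.01000
K = 0.00170 m/s × 86400 s/d = 146.9 m/d
Specific discharge q = 146.9 × 0.01000 = 1.469 m/d
   = 1.469 × 365 = 536 m/yr

536 m/yr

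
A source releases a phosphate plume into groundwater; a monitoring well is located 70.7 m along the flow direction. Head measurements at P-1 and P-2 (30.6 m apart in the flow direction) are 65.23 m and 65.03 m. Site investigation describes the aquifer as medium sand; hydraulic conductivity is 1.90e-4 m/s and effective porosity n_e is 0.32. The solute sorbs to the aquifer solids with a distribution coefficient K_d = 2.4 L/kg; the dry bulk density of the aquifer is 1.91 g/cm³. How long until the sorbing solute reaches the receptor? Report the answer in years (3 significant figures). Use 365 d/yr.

Hydraulic gradient i = (65.23 − 65.03) / 30.6 = 0.20 / 30.6 = 0.006536
K = 1.90e-4 m/s × 86400 s/d = 16.42 m/d
Specific discharge q = 16.42 × 0.006536 = 0.1073 m/d
v_s = q/n_e = 0.1073/0.32 = 0.3353 m/d
Retardation R = 1 + ρ_b·K_d/n = 1 + 1.91×2.4/0.32 = 15.33
Contaminant velocity v_c = v/R = 0.3353/15.33 = 0.02188 m/d
t = L/v_c = 70.7/0.02188 = 3231 d
   = 3231/365 = 8.85 yr

8.85 years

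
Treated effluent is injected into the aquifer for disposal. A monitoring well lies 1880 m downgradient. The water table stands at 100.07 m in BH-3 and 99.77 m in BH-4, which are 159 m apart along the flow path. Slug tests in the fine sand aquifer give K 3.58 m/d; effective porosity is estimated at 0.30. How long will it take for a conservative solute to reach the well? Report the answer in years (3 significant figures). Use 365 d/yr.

Hydraulic gradient i = (100.07 − 99.77) / 159 = 0.30 / 159 = 0.001887
q = Ki = 3.58 × 0.001887 = 0.006755 m/d
Average linear velocity = 0.006755 / 0.30 = 0.02252 m/d
t = L / v = 1880 / 0.02252 = 83500 d
   = 83500 / 365 = 229 yr

229 years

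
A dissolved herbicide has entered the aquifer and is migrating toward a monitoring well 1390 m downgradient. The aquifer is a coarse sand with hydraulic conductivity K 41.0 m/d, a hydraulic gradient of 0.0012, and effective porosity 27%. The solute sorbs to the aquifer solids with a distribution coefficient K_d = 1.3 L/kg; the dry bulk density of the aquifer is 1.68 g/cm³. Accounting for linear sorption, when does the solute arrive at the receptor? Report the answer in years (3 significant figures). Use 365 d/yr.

190 years

Specific discharge q = 41.0 × 0.0012 = 0.04920 m/d
Seepage velocity v = q / n = 0.04920 / 0.27 = 0.1822 m/d
Retardation R = 1 + ρ_b·K_d/n = 1 + 1.68×1.3/0.27 = 9.089
Contaminant velocity v_c = v/R = 0.1822/9.089 = 0.02005 m/d
t = L/v_c = 1390/0.02005 = 69330 d
   = 69330/365 = 190 yr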